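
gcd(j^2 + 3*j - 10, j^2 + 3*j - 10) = j^2 + 3*j - 10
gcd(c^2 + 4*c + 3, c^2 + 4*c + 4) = 1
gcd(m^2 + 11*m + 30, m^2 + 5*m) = m + 5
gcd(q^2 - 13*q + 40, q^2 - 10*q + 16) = q - 8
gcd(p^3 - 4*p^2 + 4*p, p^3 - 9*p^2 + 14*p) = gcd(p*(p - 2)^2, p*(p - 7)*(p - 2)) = p^2 - 2*p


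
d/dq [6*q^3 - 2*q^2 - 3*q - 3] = 18*q^2 - 4*q - 3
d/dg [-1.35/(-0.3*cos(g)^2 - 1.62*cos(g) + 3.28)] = (0.81*cos(g) + 2.187)*sin(g)/(0.3*cos(g)^2 + 1.62*cos(g) - 3.28)^2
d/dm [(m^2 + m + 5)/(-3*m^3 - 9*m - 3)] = (-(2*m + 1)*(m^3 + 3*m + 1)/3 + (m^2 + 1)*(m^2 + m + 5))/(m^3 + 3*m + 1)^2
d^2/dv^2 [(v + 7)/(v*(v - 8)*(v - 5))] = 2*(3*v^5 + 3*v^4 - 599*v^3 + 4389*v^2 - 10920*v + 11200)/(v^3*(v^6 - 39*v^5 + 627*v^4 - 5317*v^3 + 25080*v^2 - 62400*v + 64000))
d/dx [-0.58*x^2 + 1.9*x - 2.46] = 1.9 - 1.16*x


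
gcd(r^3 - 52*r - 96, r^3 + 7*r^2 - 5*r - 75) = 1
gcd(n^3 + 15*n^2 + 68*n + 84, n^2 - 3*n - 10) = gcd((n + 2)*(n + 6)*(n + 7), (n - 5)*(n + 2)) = n + 2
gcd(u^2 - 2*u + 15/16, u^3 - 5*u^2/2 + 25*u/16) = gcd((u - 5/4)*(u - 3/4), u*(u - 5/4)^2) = u - 5/4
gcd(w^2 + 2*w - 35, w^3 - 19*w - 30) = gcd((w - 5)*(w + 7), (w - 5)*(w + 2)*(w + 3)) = w - 5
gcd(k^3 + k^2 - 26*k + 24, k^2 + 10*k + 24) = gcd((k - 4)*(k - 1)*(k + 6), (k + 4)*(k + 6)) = k + 6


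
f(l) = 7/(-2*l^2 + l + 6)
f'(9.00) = 0.01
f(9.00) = -0.05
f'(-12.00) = 0.00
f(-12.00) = -0.02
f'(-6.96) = -0.02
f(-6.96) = -0.07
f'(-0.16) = -0.34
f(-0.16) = 1.21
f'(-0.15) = -0.33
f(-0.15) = 1.21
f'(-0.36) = -0.59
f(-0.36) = 1.30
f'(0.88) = 0.62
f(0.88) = 1.31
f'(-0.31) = -0.52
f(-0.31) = 1.27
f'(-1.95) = -4.87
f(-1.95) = -1.97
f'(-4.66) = -0.08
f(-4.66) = -0.17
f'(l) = 7*(4*l - 1)/(-2*l^2 + l + 6)^2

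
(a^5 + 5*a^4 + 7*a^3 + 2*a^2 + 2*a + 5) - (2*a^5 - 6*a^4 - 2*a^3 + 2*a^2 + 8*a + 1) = -a^5 + 11*a^4 + 9*a^3 - 6*a + 4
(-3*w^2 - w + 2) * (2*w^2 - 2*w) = -6*w^4 + 4*w^3 + 6*w^2 - 4*w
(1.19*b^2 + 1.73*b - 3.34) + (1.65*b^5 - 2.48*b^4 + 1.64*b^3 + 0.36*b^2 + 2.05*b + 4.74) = 1.65*b^5 - 2.48*b^4 + 1.64*b^3 + 1.55*b^2 + 3.78*b + 1.4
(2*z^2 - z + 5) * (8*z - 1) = 16*z^3 - 10*z^2 + 41*z - 5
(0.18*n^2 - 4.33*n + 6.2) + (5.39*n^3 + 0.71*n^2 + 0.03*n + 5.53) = 5.39*n^3 + 0.89*n^2 - 4.3*n + 11.73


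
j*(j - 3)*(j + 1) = j^3 - 2*j^2 - 3*j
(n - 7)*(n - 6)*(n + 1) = n^3 - 12*n^2 + 29*n + 42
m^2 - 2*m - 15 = (m - 5)*(m + 3)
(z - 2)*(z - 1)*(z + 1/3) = z^3 - 8*z^2/3 + z + 2/3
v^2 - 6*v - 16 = (v - 8)*(v + 2)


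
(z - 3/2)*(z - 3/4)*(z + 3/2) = z^3 - 3*z^2/4 - 9*z/4 + 27/16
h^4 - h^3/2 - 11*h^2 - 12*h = h*(h - 4)*(h + 3/2)*(h + 2)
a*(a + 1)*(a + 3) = a^3 + 4*a^2 + 3*a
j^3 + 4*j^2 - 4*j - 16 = (j - 2)*(j + 2)*(j + 4)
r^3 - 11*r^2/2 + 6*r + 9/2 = (r - 3)^2*(r + 1/2)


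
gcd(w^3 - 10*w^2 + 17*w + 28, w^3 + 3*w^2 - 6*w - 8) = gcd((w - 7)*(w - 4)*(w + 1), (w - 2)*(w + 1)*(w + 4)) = w + 1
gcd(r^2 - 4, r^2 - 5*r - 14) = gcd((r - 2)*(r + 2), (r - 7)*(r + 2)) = r + 2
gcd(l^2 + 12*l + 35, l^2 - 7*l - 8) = 1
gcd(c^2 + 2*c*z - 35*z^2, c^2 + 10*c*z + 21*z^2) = c + 7*z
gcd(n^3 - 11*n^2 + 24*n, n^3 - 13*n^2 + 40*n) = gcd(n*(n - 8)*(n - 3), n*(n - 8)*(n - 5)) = n^2 - 8*n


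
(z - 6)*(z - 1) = z^2 - 7*z + 6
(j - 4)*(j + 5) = j^2 + j - 20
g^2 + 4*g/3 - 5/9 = (g - 1/3)*(g + 5/3)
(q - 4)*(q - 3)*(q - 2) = q^3 - 9*q^2 + 26*q - 24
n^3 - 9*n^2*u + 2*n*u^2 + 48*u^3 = (n - 8*u)*(n - 3*u)*(n + 2*u)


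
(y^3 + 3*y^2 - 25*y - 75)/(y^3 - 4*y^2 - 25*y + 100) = (y + 3)/(y - 4)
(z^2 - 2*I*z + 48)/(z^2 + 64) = (z + 6*I)/(z + 8*I)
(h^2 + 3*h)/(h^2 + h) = (h + 3)/(h + 1)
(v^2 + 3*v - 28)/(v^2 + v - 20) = (v + 7)/(v + 5)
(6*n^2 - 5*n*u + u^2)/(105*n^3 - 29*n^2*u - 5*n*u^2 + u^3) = (-2*n + u)/(-35*n^2 - 2*n*u + u^2)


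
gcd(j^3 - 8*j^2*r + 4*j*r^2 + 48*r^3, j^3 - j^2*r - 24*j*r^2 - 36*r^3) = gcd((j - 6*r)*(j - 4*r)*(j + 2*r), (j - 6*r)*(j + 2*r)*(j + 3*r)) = -j^2 + 4*j*r + 12*r^2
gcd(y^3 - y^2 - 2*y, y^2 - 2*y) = y^2 - 2*y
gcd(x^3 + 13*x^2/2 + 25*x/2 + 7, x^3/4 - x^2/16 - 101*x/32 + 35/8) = 1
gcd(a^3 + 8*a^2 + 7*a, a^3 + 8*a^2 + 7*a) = a^3 + 8*a^2 + 7*a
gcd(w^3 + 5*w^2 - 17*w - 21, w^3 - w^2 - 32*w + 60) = 1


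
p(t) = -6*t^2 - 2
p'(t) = -12*t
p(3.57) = -78.47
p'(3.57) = -42.84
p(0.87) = -6.54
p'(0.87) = -10.44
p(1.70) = -19.34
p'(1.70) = -20.40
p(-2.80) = -49.04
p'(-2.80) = 33.60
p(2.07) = -27.71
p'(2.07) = -24.84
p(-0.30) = -2.54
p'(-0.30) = 3.60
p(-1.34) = -12.77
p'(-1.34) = 16.08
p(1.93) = -24.35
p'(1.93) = -23.16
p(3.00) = -56.00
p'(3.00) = -36.00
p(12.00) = -866.00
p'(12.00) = -144.00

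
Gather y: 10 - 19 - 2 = -11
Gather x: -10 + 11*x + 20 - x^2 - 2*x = -x^2 + 9*x + 10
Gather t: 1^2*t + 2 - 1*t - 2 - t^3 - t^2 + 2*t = -t^3 - t^2 + 2*t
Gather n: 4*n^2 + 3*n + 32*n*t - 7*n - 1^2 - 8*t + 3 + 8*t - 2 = 4*n^2 + n*(32*t - 4)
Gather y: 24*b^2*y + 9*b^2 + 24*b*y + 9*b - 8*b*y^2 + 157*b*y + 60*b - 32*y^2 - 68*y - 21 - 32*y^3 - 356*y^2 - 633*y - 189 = 9*b^2 + 69*b - 32*y^3 + y^2*(-8*b - 388) + y*(24*b^2 + 181*b - 701) - 210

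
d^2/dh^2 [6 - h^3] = -6*h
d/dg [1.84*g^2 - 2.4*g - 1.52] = 3.68*g - 2.4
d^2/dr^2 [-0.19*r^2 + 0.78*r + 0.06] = -0.380000000000000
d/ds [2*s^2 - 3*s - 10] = 4*s - 3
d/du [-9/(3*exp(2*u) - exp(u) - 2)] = (54*exp(u) - 9)*exp(u)/(-3*exp(2*u) + exp(u) + 2)^2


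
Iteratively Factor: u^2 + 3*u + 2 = (u + 2)*(u + 1)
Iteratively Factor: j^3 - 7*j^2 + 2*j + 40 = (j + 2)*(j^2 - 9*j + 20) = (j - 4)*(j + 2)*(j - 5)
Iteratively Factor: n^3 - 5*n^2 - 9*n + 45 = (n + 3)*(n^2 - 8*n + 15) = (n - 3)*(n + 3)*(n - 5)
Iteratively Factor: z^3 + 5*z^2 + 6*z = (z + 3)*(z^2 + 2*z) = (z + 2)*(z + 3)*(z)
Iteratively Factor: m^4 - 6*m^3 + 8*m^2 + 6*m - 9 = (m - 3)*(m^3 - 3*m^2 - m + 3) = (m - 3)^2*(m^2 - 1) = (m - 3)^2*(m - 1)*(m + 1)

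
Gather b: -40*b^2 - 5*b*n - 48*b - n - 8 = -40*b^2 + b*(-5*n - 48) - n - 8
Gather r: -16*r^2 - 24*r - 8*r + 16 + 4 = -16*r^2 - 32*r + 20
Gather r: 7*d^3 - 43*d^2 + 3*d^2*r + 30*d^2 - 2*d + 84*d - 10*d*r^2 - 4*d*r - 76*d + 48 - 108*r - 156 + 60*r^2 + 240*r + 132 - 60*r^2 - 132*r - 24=7*d^3 - 13*d^2 - 10*d*r^2 + 6*d + r*(3*d^2 - 4*d)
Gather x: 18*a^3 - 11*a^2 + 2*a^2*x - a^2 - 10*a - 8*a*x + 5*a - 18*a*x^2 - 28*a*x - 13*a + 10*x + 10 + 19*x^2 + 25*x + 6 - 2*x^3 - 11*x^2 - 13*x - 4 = 18*a^3 - 12*a^2 - 18*a - 2*x^3 + x^2*(8 - 18*a) + x*(2*a^2 - 36*a + 22) + 12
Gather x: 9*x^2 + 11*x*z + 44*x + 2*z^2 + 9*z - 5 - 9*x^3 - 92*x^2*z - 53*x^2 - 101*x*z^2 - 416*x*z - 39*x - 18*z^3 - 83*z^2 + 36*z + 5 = -9*x^3 + x^2*(-92*z - 44) + x*(-101*z^2 - 405*z + 5) - 18*z^3 - 81*z^2 + 45*z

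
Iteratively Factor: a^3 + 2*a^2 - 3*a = (a - 1)*(a^2 + 3*a) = (a - 1)*(a + 3)*(a)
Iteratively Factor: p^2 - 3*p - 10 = (p + 2)*(p - 5)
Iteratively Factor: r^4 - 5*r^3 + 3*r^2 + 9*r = (r + 1)*(r^3 - 6*r^2 + 9*r) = r*(r + 1)*(r^2 - 6*r + 9) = r*(r - 3)*(r + 1)*(r - 3)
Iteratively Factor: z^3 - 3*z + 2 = (z + 2)*(z^2 - 2*z + 1) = (z - 1)*(z + 2)*(z - 1)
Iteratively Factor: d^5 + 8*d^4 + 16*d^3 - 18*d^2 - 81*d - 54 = (d + 3)*(d^4 + 5*d^3 + d^2 - 21*d - 18) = (d + 1)*(d + 3)*(d^3 + 4*d^2 - 3*d - 18) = (d + 1)*(d + 3)^2*(d^2 + d - 6) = (d - 2)*(d + 1)*(d + 3)^2*(d + 3)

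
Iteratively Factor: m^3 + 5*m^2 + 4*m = (m + 4)*(m^2 + m) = (m + 1)*(m + 4)*(m)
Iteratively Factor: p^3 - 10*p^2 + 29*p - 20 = (p - 1)*(p^2 - 9*p + 20) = (p - 5)*(p - 1)*(p - 4)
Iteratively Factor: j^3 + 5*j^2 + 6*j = (j + 3)*(j^2 + 2*j) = (j + 2)*(j + 3)*(j)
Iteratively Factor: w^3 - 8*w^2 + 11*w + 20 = (w + 1)*(w^2 - 9*w + 20) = (w - 5)*(w + 1)*(w - 4)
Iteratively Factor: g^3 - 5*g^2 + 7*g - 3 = (g - 1)*(g^2 - 4*g + 3) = (g - 1)^2*(g - 3)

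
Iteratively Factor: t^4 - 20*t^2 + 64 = (t - 2)*(t^3 + 2*t^2 - 16*t - 32) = (t - 4)*(t - 2)*(t^2 + 6*t + 8) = (t - 4)*(t - 2)*(t + 2)*(t + 4)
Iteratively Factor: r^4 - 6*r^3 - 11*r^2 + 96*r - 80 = (r + 4)*(r^3 - 10*r^2 + 29*r - 20) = (r - 5)*(r + 4)*(r^2 - 5*r + 4) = (r - 5)*(r - 4)*(r + 4)*(r - 1)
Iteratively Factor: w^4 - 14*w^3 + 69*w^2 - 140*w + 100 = (w - 5)*(w^3 - 9*w^2 + 24*w - 20) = (w - 5)*(w - 2)*(w^2 - 7*w + 10) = (w - 5)^2*(w - 2)*(w - 2)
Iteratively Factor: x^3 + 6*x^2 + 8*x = (x + 4)*(x^2 + 2*x) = x*(x + 4)*(x + 2)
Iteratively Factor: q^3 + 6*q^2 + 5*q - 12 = (q + 4)*(q^2 + 2*q - 3) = (q + 3)*(q + 4)*(q - 1)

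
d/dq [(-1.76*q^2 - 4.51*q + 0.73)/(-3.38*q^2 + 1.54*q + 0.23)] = (-17.9542*q^2 + 4.1252*q - 2.1615)/(11.4244*q^4 - 10.4104*q^3 + 0.8168*q^2 + 0.7084*q + 0.0529)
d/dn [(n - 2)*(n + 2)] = 2*n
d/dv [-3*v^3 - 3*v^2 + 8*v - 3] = -9*v^2 - 6*v + 8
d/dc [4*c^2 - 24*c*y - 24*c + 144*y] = 8*c - 24*y - 24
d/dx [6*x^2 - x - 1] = 12*x - 1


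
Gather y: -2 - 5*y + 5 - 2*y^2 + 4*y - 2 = -2*y^2 - y + 1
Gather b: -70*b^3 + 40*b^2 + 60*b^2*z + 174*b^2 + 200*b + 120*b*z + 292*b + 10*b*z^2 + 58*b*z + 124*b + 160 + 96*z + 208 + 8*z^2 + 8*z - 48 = -70*b^3 + b^2*(60*z + 214) + b*(10*z^2 + 178*z + 616) + 8*z^2 + 104*z + 320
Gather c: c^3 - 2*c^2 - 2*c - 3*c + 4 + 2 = c^3 - 2*c^2 - 5*c + 6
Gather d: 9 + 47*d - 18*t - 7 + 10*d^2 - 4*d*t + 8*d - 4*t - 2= 10*d^2 + d*(55 - 4*t) - 22*t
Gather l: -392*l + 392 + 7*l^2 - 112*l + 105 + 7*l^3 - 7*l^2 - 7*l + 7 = 7*l^3 - 511*l + 504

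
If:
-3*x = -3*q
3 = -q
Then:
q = -3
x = -3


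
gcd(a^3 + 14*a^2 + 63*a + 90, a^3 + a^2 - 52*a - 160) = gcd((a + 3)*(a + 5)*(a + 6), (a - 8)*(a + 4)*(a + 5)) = a + 5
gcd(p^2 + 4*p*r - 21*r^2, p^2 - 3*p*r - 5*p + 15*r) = p - 3*r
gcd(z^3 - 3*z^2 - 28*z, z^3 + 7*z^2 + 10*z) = z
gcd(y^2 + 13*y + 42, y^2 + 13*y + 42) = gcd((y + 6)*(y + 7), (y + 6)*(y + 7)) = y^2 + 13*y + 42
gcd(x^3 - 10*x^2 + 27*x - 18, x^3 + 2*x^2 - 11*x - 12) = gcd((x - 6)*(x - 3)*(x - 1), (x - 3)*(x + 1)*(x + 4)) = x - 3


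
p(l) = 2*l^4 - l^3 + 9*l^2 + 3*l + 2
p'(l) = 8*l^3 - 3*l^2 + 18*l + 3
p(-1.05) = 12.36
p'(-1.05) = -28.47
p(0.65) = 7.83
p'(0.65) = 15.63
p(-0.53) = 3.24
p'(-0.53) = -8.57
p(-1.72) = 46.06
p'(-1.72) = -77.54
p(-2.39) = 125.15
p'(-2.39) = -166.37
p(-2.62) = 168.14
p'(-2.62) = -208.63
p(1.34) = 26.22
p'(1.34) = 40.98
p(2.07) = 74.63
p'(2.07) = 98.36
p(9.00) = 13151.00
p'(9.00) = 5754.00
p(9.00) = 13151.00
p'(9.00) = 5754.00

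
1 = 1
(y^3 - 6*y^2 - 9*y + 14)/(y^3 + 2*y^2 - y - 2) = (y - 7)/(y + 1)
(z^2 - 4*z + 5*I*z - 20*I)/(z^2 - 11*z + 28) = (z + 5*I)/(z - 7)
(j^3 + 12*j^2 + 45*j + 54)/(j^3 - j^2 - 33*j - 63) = (j + 6)/(j - 7)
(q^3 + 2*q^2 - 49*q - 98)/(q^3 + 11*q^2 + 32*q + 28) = (q - 7)/(q + 2)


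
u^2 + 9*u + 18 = (u + 3)*(u + 6)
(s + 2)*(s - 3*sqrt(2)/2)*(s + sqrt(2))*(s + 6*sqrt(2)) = s^4 + 2*s^3 + 11*sqrt(2)*s^3/2 - 9*s^2 + 11*sqrt(2)*s^2 - 18*sqrt(2)*s - 18*s - 36*sqrt(2)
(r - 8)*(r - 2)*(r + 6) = r^3 - 4*r^2 - 44*r + 96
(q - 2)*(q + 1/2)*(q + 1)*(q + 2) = q^4 + 3*q^3/2 - 7*q^2/2 - 6*q - 2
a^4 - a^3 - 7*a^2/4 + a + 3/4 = (a - 3/2)*(a - 1)*(a + 1/2)*(a + 1)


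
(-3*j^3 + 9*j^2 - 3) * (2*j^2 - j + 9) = -6*j^5 + 21*j^4 - 36*j^3 + 75*j^2 + 3*j - 27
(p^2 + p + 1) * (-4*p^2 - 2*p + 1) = -4*p^4 - 6*p^3 - 5*p^2 - p + 1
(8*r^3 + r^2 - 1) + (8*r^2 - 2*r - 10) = 8*r^3 + 9*r^2 - 2*r - 11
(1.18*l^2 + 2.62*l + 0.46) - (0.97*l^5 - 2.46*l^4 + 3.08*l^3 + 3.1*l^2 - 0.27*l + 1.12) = -0.97*l^5 + 2.46*l^4 - 3.08*l^3 - 1.92*l^2 + 2.89*l - 0.66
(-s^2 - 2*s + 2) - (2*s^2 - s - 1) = -3*s^2 - s + 3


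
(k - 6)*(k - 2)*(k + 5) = k^3 - 3*k^2 - 28*k + 60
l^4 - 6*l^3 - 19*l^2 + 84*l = l*(l - 7)*(l - 3)*(l + 4)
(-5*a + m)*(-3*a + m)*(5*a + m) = 75*a^3 - 25*a^2*m - 3*a*m^2 + m^3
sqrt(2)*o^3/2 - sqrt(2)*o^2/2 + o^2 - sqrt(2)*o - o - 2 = (o - 2)*(o + 1)*(sqrt(2)*o/2 + 1)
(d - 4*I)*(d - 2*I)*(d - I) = d^3 - 7*I*d^2 - 14*d + 8*I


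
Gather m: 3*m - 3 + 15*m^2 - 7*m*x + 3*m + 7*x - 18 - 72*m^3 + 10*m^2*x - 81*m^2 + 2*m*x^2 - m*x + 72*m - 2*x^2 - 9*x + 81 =-72*m^3 + m^2*(10*x - 66) + m*(2*x^2 - 8*x + 78) - 2*x^2 - 2*x + 60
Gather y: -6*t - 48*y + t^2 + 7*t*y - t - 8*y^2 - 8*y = t^2 - 7*t - 8*y^2 + y*(7*t - 56)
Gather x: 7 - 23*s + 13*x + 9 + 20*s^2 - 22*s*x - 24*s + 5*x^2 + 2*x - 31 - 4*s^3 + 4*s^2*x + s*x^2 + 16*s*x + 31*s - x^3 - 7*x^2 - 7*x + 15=-4*s^3 + 20*s^2 - 16*s - x^3 + x^2*(s - 2) + x*(4*s^2 - 6*s + 8)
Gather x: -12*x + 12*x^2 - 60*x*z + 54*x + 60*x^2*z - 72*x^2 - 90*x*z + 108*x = x^2*(60*z - 60) + x*(150 - 150*z)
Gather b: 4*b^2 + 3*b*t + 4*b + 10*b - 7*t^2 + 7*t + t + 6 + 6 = 4*b^2 + b*(3*t + 14) - 7*t^2 + 8*t + 12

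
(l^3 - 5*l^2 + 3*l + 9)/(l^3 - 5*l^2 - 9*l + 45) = (l^2 - 2*l - 3)/(l^2 - 2*l - 15)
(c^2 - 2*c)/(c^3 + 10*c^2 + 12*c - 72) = c/(c^2 + 12*c + 36)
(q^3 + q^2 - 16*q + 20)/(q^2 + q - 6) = (q^2 + 3*q - 10)/(q + 3)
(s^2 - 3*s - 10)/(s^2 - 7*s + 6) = (s^2 - 3*s - 10)/(s^2 - 7*s + 6)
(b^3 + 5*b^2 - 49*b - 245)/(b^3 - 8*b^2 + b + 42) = (b^2 + 12*b + 35)/(b^2 - b - 6)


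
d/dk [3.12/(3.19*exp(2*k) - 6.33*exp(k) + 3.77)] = (19.7496 - 19.9056*exp(k))*exp(k)/(3.19*exp(2*k) - 6.33*exp(k) + 3.77)^2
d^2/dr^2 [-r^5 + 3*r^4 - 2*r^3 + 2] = 4*r*(-5*r^2 + 9*r - 3)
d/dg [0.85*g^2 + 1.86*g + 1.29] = 1.7*g + 1.86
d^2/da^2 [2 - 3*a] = 0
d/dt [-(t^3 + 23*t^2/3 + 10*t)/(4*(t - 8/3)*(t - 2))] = (-9*t^4 + 84*t^3 + 268*t^2 - 736*t - 480)/(4*(9*t^4 - 84*t^3 + 292*t^2 - 448*t + 256))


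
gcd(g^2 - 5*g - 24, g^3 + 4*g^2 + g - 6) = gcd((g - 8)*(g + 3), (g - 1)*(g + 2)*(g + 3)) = g + 3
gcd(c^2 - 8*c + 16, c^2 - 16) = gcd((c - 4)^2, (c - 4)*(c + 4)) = c - 4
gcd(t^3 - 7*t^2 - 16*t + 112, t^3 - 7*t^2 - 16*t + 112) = t^3 - 7*t^2 - 16*t + 112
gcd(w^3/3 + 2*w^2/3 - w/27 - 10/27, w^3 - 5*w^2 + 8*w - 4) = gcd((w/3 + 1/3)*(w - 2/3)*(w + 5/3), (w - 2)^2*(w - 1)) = 1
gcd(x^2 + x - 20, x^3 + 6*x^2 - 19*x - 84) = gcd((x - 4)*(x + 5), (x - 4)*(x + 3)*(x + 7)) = x - 4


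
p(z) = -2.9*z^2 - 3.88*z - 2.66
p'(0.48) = -6.66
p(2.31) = -27.10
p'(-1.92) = 7.26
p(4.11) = -67.59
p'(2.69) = -19.48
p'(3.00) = -21.28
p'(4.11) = -27.72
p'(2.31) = -17.28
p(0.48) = -5.19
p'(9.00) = -56.08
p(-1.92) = -5.90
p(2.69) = -34.08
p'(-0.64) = -0.17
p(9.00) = -272.48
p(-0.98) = -1.64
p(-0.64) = -1.36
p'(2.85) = -20.41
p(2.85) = -37.27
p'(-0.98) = 1.80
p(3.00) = -40.40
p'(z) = -5.8*z - 3.88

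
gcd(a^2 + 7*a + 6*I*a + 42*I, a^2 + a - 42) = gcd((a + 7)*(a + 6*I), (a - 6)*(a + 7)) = a + 7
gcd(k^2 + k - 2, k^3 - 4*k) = k + 2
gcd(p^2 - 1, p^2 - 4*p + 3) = p - 1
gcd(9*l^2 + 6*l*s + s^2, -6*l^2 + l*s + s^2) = 3*l + s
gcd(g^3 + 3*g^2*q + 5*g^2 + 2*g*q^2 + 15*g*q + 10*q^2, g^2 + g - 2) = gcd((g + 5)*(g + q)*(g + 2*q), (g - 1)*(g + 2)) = 1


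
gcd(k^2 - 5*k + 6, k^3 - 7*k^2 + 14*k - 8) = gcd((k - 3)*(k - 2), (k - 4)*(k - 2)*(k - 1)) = k - 2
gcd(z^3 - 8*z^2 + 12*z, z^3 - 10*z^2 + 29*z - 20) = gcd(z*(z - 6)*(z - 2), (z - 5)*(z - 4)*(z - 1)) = 1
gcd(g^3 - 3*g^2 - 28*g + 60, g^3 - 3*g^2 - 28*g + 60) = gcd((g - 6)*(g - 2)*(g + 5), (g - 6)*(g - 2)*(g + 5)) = g^3 - 3*g^2 - 28*g + 60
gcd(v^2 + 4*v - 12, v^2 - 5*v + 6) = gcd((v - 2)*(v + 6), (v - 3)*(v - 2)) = v - 2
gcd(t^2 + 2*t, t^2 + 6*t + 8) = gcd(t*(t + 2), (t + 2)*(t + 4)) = t + 2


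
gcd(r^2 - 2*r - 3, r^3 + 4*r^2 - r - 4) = r + 1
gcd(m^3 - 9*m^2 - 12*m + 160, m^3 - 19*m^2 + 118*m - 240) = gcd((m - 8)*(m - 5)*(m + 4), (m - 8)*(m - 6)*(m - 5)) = m^2 - 13*m + 40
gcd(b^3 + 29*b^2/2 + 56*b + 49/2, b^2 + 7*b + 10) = 1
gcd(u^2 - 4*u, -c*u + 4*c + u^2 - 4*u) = u - 4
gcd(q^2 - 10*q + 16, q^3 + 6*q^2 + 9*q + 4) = 1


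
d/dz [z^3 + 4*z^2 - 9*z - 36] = 3*z^2 + 8*z - 9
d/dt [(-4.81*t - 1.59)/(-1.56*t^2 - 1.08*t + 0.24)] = (7.5036*t^2 + 5.1948*t - (3.12*t + 1.08)*(4.81*t + 1.59) - 1.1544)/(1.56*t^2 + 1.08*t - 0.24)^2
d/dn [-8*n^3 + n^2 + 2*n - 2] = -24*n^2 + 2*n + 2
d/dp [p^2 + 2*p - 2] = 2*p + 2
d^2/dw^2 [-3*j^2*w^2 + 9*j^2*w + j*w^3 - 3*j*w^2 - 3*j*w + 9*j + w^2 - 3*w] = -6*j^2 + 6*j*w - 6*j + 2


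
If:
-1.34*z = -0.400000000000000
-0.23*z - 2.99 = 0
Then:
No Solution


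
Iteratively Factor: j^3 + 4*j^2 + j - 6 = (j + 2)*(j^2 + 2*j - 3) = (j - 1)*(j + 2)*(j + 3)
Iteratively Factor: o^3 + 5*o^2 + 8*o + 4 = (o + 2)*(o^2 + 3*o + 2) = (o + 1)*(o + 2)*(o + 2)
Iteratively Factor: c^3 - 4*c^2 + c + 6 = (c - 2)*(c^2 - 2*c - 3) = (c - 2)*(c + 1)*(c - 3)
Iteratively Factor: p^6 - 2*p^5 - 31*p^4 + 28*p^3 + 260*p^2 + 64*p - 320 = (p + 4)*(p^5 - 6*p^4 - 7*p^3 + 56*p^2 + 36*p - 80) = (p - 1)*(p + 4)*(p^4 - 5*p^3 - 12*p^2 + 44*p + 80) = (p - 1)*(p + 2)*(p + 4)*(p^3 - 7*p^2 + 2*p + 40) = (p - 5)*(p - 1)*(p + 2)*(p + 4)*(p^2 - 2*p - 8) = (p - 5)*(p - 4)*(p - 1)*(p + 2)*(p + 4)*(p + 2)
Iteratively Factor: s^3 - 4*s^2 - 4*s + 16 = (s - 4)*(s^2 - 4) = (s - 4)*(s - 2)*(s + 2)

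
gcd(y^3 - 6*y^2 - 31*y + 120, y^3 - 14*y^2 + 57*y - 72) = y^2 - 11*y + 24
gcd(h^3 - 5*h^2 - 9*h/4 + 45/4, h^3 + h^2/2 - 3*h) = h - 3/2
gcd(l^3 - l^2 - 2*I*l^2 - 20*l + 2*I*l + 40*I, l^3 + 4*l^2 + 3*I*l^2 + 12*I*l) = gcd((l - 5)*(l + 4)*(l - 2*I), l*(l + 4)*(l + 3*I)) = l + 4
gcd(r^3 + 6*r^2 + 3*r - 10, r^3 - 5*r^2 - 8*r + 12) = r^2 + r - 2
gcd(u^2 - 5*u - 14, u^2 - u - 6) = u + 2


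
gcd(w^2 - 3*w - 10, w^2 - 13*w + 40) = w - 5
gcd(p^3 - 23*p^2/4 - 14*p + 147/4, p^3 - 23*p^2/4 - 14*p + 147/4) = p^3 - 23*p^2/4 - 14*p + 147/4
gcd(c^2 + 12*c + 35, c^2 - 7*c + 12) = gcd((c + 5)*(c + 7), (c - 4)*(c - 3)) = 1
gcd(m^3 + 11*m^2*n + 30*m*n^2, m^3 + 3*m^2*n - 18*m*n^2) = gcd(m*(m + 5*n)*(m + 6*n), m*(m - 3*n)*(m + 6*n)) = m^2 + 6*m*n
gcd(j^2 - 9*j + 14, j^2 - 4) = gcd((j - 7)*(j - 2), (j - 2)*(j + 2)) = j - 2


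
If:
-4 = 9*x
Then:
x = -4/9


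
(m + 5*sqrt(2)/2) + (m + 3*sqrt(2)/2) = 2*m + 4*sqrt(2)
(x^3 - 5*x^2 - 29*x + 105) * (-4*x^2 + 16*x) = -4*x^5 + 36*x^4 + 36*x^3 - 884*x^2 + 1680*x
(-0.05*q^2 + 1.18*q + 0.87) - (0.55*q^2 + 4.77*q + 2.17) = -0.6*q^2 - 3.59*q - 1.3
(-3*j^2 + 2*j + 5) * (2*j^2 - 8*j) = -6*j^4 + 28*j^3 - 6*j^2 - 40*j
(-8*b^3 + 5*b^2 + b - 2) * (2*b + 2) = -16*b^4 - 6*b^3 + 12*b^2 - 2*b - 4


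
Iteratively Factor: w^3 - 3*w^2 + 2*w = (w)*(w^2 - 3*w + 2) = w*(w - 2)*(w - 1)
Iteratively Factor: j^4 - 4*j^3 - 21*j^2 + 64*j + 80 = (j - 4)*(j^3 - 21*j - 20) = (j - 5)*(j - 4)*(j^2 + 5*j + 4) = (j - 5)*(j - 4)*(j + 4)*(j + 1)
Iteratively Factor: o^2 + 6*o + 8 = (o + 2)*(o + 4)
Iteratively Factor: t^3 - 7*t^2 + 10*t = (t - 5)*(t^2 - 2*t) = (t - 5)*(t - 2)*(t)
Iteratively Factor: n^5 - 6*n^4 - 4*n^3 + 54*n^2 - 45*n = (n)*(n^4 - 6*n^3 - 4*n^2 + 54*n - 45) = n*(n + 3)*(n^3 - 9*n^2 + 23*n - 15) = n*(n - 3)*(n + 3)*(n^2 - 6*n + 5) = n*(n - 3)*(n - 1)*(n + 3)*(n - 5)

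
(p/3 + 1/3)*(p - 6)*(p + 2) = p^3/3 - p^2 - 16*p/3 - 4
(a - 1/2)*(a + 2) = a^2 + 3*a/2 - 1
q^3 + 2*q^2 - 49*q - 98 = (q - 7)*(q + 2)*(q + 7)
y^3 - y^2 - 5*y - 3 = (y - 3)*(y + 1)^2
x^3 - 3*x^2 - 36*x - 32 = (x - 8)*(x + 1)*(x + 4)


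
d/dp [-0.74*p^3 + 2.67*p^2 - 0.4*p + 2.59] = -2.22*p^2 + 5.34*p - 0.4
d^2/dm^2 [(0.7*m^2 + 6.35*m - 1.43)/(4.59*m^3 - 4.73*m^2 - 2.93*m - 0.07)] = (29.49534*m^6 + 802.69461*m^5 - 1132.221726*m^4 + 935.421416*m^3 - 53.477196*m^2 - 134.281026*m - 26.203778)/(96.702579*m^9 - 298.956339*m^8 + 122.886234*m^7 + 271.425988*m^6 - 69.325224*m^5 - 120.869586*m^4 - 30.907022*m^3 - 1.87236*m^2 - 0.043071*m - 0.000343)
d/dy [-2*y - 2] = -2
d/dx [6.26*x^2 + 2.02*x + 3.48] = 12.52*x + 2.02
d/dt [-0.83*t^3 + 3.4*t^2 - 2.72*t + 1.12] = -2.49*t^2 + 6.8*t - 2.72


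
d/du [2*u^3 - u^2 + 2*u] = 6*u^2 - 2*u + 2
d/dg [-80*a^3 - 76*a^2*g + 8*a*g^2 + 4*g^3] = -76*a^2 + 16*a*g + 12*g^2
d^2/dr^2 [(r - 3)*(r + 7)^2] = 6*r + 22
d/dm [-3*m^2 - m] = -6*m - 1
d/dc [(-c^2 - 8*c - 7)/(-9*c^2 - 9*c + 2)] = (-63*c^2 - 130*c - 79)/(81*c^4 + 162*c^3 + 45*c^2 - 36*c + 4)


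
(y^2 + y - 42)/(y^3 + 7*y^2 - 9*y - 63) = (y - 6)/(y^2 - 9)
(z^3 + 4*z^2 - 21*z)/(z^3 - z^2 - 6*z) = (z + 7)/(z + 2)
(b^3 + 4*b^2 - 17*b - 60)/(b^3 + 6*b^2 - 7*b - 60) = (b^2 - b - 12)/(b^2 + b - 12)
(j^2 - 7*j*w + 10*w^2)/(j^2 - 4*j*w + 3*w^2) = (j^2 - 7*j*w + 10*w^2)/(j^2 - 4*j*w + 3*w^2)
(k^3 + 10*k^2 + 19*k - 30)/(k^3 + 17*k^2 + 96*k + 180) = (k - 1)/(k + 6)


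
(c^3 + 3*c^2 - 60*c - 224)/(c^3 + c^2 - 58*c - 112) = (c + 4)/(c + 2)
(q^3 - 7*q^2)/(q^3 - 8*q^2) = (q - 7)/(q - 8)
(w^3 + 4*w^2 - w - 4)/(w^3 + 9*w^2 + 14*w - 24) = (w + 1)/(w + 6)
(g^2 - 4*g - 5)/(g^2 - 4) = (g^2 - 4*g - 5)/(g^2 - 4)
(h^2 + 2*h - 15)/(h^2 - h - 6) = (h + 5)/(h + 2)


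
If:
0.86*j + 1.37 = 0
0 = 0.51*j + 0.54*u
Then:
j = -1.59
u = 1.50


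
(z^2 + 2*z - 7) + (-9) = z^2 + 2*z - 16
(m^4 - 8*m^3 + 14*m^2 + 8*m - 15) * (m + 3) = m^5 - 5*m^4 - 10*m^3 + 50*m^2 + 9*m - 45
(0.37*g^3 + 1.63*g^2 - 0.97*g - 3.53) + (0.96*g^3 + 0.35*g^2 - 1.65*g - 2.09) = 1.33*g^3 + 1.98*g^2 - 2.62*g - 5.62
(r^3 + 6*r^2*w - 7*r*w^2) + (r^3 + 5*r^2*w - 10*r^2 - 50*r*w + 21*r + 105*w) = 2*r^3 + 11*r^2*w - 10*r^2 - 7*r*w^2 - 50*r*w + 21*r + 105*w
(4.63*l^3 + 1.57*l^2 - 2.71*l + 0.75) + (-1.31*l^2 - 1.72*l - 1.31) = 4.63*l^3 + 0.26*l^2 - 4.43*l - 0.56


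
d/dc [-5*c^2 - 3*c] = -10*c - 3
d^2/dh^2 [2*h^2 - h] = 4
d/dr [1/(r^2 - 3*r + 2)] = (3 - 2*r)/(r^2 - 3*r + 2)^2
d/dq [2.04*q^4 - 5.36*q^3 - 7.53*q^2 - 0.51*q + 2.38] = 8.16*q^3 - 16.08*q^2 - 15.06*q - 0.51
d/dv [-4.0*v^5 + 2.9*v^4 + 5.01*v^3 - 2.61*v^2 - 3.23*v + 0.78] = -20.0*v^4 + 11.6*v^3 + 15.03*v^2 - 5.22*v - 3.23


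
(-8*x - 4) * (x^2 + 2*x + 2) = -8*x^3 - 20*x^2 - 24*x - 8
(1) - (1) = 0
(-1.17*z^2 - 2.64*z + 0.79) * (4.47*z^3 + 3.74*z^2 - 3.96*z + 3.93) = -5.2299*z^5 - 16.1766*z^4 - 1.7091*z^3 + 8.8109*z^2 - 13.5036*z + 3.1047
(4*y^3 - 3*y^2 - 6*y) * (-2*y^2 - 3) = -8*y^5 + 6*y^4 + 9*y^2 + 18*y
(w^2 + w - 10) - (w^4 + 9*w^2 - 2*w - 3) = -w^4 - 8*w^2 + 3*w - 7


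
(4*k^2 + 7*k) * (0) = 0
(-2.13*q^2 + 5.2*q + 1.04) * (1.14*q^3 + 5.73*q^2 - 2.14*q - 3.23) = -2.4282*q^5 - 6.2769*q^4 + 35.5398*q^3 + 1.7111*q^2 - 19.0216*q - 3.3592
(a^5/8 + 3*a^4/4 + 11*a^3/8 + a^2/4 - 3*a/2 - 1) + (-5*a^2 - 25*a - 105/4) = a^5/8 + 3*a^4/4 + 11*a^3/8 - 19*a^2/4 - 53*a/2 - 109/4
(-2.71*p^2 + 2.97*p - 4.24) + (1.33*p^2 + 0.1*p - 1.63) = -1.38*p^2 + 3.07*p - 5.87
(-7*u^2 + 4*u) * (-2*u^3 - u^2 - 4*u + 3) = 14*u^5 - u^4 + 24*u^3 - 37*u^2 + 12*u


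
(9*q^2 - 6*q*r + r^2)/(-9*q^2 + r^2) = (-3*q + r)/(3*q + r)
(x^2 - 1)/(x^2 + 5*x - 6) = (x + 1)/(x + 6)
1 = 1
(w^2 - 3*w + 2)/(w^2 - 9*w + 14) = (w - 1)/(w - 7)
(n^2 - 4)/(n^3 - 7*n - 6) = (n - 2)/(n^2 - 2*n - 3)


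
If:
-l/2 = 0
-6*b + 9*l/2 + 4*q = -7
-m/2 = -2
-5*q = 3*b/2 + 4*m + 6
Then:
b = -53/36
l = 0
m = 4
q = -95/24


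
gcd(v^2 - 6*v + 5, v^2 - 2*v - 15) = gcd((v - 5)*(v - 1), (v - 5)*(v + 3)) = v - 5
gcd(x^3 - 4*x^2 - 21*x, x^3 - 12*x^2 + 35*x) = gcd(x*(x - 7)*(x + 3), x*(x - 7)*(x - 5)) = x^2 - 7*x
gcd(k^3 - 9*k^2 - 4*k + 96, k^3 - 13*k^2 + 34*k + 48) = k - 8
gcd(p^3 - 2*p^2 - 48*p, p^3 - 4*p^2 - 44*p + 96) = p^2 - 2*p - 48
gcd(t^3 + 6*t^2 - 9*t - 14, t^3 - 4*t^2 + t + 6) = t^2 - t - 2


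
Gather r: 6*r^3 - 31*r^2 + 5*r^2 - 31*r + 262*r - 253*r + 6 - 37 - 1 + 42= 6*r^3 - 26*r^2 - 22*r + 10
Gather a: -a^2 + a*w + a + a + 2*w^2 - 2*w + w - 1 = -a^2 + a*(w + 2) + 2*w^2 - w - 1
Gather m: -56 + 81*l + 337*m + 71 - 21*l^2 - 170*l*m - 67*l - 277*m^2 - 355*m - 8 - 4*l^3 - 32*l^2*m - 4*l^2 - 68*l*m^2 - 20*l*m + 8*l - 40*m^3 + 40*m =-4*l^3 - 25*l^2 + 22*l - 40*m^3 + m^2*(-68*l - 277) + m*(-32*l^2 - 190*l + 22) + 7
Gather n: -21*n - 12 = -21*n - 12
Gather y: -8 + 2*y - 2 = 2*y - 10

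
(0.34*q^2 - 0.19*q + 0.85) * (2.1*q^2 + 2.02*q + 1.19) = 0.714*q^4 + 0.2878*q^3 + 1.8058*q^2 + 1.4909*q + 1.0115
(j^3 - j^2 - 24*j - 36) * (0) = 0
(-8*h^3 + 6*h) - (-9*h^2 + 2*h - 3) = -8*h^3 + 9*h^2 + 4*h + 3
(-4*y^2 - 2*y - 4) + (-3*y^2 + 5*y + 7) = -7*y^2 + 3*y + 3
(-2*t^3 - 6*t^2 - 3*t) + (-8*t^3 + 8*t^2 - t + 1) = -10*t^3 + 2*t^2 - 4*t + 1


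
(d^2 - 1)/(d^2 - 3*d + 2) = (d + 1)/(d - 2)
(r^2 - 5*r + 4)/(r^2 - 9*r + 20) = (r - 1)/(r - 5)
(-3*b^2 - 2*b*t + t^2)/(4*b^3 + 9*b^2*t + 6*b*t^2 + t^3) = (-3*b + t)/(4*b^2 + 5*b*t + t^2)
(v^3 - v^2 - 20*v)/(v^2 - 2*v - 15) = v*(v + 4)/(v + 3)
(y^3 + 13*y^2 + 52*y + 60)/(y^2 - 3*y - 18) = (y^3 + 13*y^2 + 52*y + 60)/(y^2 - 3*y - 18)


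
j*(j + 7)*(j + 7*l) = j^3 + 7*j^2*l + 7*j^2 + 49*j*l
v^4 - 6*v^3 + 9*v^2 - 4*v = v*(v - 4)*(v - 1)^2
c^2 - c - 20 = (c - 5)*(c + 4)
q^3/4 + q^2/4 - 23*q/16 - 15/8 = (q/4 + 1/2)*(q - 5/2)*(q + 3/2)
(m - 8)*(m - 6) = m^2 - 14*m + 48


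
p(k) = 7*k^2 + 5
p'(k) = 14*k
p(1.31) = 17.01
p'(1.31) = 18.34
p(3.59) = 95.22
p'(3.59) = 50.26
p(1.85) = 28.96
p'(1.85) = 25.90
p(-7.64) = 413.59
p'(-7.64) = -106.96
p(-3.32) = 82.16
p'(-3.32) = -46.48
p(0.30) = 5.63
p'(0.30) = 4.20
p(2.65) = 54.16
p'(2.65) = 37.10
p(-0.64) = 7.87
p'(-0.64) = -8.96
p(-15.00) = 1580.00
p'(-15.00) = -210.00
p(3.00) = 68.00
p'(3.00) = 42.00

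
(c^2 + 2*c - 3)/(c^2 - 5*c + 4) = (c + 3)/(c - 4)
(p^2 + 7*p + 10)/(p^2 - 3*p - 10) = (p + 5)/(p - 5)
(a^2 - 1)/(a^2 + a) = (a - 1)/a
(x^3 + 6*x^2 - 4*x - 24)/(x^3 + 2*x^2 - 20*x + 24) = (x + 2)/(x - 2)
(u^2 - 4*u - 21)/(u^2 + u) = (u^2 - 4*u - 21)/(u*(u + 1))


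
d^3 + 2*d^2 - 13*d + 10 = (d - 2)*(d - 1)*(d + 5)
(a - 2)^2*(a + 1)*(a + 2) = a^4 - a^3 - 6*a^2 + 4*a + 8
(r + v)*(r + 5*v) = r^2 + 6*r*v + 5*v^2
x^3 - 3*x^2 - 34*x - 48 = (x - 8)*(x + 2)*(x + 3)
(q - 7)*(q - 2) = q^2 - 9*q + 14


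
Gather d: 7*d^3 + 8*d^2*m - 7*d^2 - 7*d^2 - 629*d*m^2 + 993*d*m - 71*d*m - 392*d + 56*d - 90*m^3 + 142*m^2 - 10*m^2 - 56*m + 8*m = 7*d^3 + d^2*(8*m - 14) + d*(-629*m^2 + 922*m - 336) - 90*m^3 + 132*m^2 - 48*m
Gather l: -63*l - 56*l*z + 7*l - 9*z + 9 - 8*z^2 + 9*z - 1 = l*(-56*z - 56) - 8*z^2 + 8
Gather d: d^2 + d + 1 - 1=d^2 + d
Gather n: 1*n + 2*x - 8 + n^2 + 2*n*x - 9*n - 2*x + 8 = n^2 + n*(2*x - 8)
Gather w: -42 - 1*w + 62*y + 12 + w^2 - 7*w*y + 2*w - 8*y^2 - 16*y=w^2 + w*(1 - 7*y) - 8*y^2 + 46*y - 30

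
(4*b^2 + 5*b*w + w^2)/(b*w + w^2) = (4*b + w)/w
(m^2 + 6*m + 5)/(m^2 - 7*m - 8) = (m + 5)/(m - 8)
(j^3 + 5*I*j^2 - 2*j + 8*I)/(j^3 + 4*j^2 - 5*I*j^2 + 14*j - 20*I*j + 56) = (j^2 + 3*I*j + 4)/(j^2 + j*(4 - 7*I) - 28*I)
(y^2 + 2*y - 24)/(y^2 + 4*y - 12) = (y - 4)/(y - 2)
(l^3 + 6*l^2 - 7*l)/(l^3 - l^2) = (l + 7)/l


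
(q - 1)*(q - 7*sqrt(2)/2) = q^2 - 7*sqrt(2)*q/2 - q + 7*sqrt(2)/2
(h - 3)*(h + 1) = h^2 - 2*h - 3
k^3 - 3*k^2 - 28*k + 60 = (k - 6)*(k - 2)*(k + 5)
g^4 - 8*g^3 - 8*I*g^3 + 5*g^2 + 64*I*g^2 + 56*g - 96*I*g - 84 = (g - 6)*(g - 2)*(g - 7*I)*(g - I)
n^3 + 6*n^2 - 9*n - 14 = (n - 2)*(n + 1)*(n + 7)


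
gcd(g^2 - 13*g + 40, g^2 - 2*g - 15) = g - 5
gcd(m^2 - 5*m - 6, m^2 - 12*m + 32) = 1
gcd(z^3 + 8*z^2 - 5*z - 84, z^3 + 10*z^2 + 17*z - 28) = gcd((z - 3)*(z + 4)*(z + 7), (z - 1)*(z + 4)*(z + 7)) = z^2 + 11*z + 28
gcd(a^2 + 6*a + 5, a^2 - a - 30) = a + 5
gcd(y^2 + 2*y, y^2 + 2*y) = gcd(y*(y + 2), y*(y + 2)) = y^2 + 2*y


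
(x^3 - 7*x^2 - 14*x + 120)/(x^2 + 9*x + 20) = (x^2 - 11*x + 30)/(x + 5)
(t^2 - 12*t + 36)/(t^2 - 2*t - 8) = (-t^2 + 12*t - 36)/(-t^2 + 2*t + 8)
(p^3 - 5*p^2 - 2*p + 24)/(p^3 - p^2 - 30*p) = (-p^3 + 5*p^2 + 2*p - 24)/(p*(-p^2 + p + 30))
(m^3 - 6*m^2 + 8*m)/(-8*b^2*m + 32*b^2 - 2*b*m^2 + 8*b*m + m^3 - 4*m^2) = m*(2 - m)/(8*b^2 + 2*b*m - m^2)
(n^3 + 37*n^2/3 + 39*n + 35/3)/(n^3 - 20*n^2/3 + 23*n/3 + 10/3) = (n^2 + 12*n + 35)/(n^2 - 7*n + 10)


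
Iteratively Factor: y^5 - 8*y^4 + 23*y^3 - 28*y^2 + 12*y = (y - 2)*(y^4 - 6*y^3 + 11*y^2 - 6*y) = (y - 2)^2*(y^3 - 4*y^2 + 3*y) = y*(y - 2)^2*(y^2 - 4*y + 3) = y*(y - 3)*(y - 2)^2*(y - 1)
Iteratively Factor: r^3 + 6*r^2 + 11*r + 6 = (r + 3)*(r^2 + 3*r + 2) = (r + 1)*(r + 3)*(r + 2)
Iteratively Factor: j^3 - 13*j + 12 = (j + 4)*(j^2 - 4*j + 3) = (j - 1)*(j + 4)*(j - 3)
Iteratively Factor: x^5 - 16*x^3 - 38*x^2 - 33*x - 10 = (x + 1)*(x^4 - x^3 - 15*x^2 - 23*x - 10) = (x + 1)^2*(x^3 - 2*x^2 - 13*x - 10) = (x - 5)*(x + 1)^2*(x^2 + 3*x + 2) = (x - 5)*(x + 1)^3*(x + 2)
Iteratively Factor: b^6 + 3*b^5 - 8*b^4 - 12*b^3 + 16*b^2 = (b - 2)*(b^5 + 5*b^4 + 2*b^3 - 8*b^2) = (b - 2)*(b + 4)*(b^4 + b^3 - 2*b^2) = (b - 2)*(b + 2)*(b + 4)*(b^3 - b^2) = (b - 2)*(b - 1)*(b + 2)*(b + 4)*(b^2) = b*(b - 2)*(b - 1)*(b + 2)*(b + 4)*(b)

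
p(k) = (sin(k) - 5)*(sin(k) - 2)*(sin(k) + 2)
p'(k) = (sin(k) - 5)*(sin(k) - 2)*cos(k) + (sin(k) - 5)*(sin(k) + 2)*cos(k) + (sin(k) - 2)*(sin(k) + 2)*cos(k) = (3*sin(k)^2 - 10*sin(k) - 4)*cos(k)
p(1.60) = 12.00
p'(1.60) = 0.32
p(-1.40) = 18.13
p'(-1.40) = 1.49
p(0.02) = 19.92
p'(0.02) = -4.20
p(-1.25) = 18.44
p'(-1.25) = 2.58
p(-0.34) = 20.74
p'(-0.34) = -0.31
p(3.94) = 19.93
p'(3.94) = -3.28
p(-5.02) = 12.51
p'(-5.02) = -3.27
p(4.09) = 19.41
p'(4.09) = -3.56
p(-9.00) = 20.73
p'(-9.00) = -0.57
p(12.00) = 20.55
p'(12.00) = 1.88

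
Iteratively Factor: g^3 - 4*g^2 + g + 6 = (g - 2)*(g^2 - 2*g - 3) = (g - 2)*(g + 1)*(g - 3)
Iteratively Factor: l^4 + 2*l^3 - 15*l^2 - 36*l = (l + 3)*(l^3 - l^2 - 12*l) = l*(l + 3)*(l^2 - l - 12) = l*(l - 4)*(l + 3)*(l + 3)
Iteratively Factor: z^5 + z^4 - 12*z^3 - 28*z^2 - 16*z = (z)*(z^4 + z^3 - 12*z^2 - 28*z - 16) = z*(z + 1)*(z^3 - 12*z - 16) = z*(z - 4)*(z + 1)*(z^2 + 4*z + 4) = z*(z - 4)*(z + 1)*(z + 2)*(z + 2)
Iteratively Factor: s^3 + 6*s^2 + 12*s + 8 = (s + 2)*(s^2 + 4*s + 4) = (s + 2)^2*(s + 2)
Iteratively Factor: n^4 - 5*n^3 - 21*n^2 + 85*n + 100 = (n + 4)*(n^3 - 9*n^2 + 15*n + 25) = (n + 1)*(n + 4)*(n^2 - 10*n + 25) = (n - 5)*(n + 1)*(n + 4)*(n - 5)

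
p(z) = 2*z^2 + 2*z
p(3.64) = 33.78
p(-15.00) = 420.00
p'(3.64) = 16.56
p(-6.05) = 61.10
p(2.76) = 20.76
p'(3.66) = 16.64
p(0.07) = 0.15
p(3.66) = 34.11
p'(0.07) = 2.28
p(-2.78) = 9.90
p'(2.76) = 13.04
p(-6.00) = 60.00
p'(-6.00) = -22.00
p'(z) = 4*z + 2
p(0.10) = 0.22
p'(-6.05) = -22.20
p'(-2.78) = -9.12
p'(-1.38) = -3.52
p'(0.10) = 2.40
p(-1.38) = 1.05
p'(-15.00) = -58.00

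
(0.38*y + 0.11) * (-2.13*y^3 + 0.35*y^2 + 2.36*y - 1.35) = -0.8094*y^4 - 0.1013*y^3 + 0.9353*y^2 - 0.2534*y - 0.1485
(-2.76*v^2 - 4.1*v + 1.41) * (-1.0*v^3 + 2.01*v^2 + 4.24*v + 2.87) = 2.76*v^5 - 1.4476*v^4 - 21.3534*v^3 - 22.4711*v^2 - 5.7886*v + 4.0467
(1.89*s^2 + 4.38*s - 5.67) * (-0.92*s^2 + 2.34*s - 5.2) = -1.7388*s^4 + 0.392999999999999*s^3 + 5.6376*s^2 - 36.0438*s + 29.484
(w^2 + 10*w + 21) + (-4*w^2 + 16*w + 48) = -3*w^2 + 26*w + 69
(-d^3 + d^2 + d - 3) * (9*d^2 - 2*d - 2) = -9*d^5 + 11*d^4 + 9*d^3 - 31*d^2 + 4*d + 6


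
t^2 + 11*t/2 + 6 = (t + 3/2)*(t + 4)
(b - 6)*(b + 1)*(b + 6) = b^3 + b^2 - 36*b - 36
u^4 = u^4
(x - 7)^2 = x^2 - 14*x + 49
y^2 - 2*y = y*(y - 2)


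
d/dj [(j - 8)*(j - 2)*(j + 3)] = 3*j^2 - 14*j - 14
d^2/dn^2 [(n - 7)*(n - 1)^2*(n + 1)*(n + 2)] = 20*n^3 - 72*n^2 - 60*n + 40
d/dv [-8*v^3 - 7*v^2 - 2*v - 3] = -24*v^2 - 14*v - 2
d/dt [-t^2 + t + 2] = 1 - 2*t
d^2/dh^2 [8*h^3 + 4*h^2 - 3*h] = 48*h + 8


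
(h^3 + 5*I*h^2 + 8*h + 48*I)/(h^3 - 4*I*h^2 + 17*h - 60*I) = (h + 4*I)/(h - 5*I)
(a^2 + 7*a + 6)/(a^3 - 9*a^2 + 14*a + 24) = (a + 6)/(a^2 - 10*a + 24)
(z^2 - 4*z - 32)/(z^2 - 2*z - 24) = (z - 8)/(z - 6)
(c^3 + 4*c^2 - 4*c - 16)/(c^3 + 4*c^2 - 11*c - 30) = (c^2 + 2*c - 8)/(c^2 + 2*c - 15)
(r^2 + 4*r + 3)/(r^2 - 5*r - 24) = (r + 1)/(r - 8)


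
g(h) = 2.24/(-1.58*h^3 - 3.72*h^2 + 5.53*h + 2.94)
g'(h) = 2.24*(4.74*h^2 + 7.44*h - 5.53)/(-1.58*h^3 - 3.72*h^2 + 5.53*h + 2.94)^2 = (10.6176*h^2 + 16.6656*h - 12.3872)/(1.58*h^3 + 3.72*h^2 - 5.53*h - 2.94)^2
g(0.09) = 0.66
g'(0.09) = -0.93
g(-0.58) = -1.85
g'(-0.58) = -12.61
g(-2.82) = -0.33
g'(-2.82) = 0.54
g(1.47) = -1.13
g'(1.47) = 8.87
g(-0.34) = 3.24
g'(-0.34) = -35.15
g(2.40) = -0.08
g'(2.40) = 0.12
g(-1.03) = -0.45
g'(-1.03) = -0.74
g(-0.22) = 1.44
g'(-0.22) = -6.38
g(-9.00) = 0.00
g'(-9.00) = 0.00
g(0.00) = 0.76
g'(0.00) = -1.43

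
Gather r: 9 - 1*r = 9 - r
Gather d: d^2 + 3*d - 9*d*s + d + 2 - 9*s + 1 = d^2 + d*(4 - 9*s) - 9*s + 3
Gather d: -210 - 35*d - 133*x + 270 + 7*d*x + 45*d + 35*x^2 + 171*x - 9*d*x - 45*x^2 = d*(10 - 2*x) - 10*x^2 + 38*x + 60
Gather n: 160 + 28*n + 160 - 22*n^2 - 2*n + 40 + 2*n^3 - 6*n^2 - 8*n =2*n^3 - 28*n^2 + 18*n + 360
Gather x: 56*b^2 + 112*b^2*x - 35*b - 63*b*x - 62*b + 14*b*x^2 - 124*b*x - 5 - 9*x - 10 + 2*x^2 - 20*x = 56*b^2 - 97*b + x^2*(14*b + 2) + x*(112*b^2 - 187*b - 29) - 15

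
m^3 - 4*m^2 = m^2*(m - 4)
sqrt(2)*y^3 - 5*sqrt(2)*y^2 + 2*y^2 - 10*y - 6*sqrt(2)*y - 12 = (y - 6)*(y + sqrt(2))*(sqrt(2)*y + sqrt(2))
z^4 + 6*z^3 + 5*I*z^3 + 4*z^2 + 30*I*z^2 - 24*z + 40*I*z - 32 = (z + 2)*(z + 4)*(z + I)*(z + 4*I)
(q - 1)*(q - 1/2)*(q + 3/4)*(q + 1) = q^4 + q^3/4 - 11*q^2/8 - q/4 + 3/8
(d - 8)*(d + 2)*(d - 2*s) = d^3 - 2*d^2*s - 6*d^2 + 12*d*s - 16*d + 32*s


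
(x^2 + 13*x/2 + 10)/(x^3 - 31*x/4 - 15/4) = 2*(x + 4)/(2*x^2 - 5*x - 3)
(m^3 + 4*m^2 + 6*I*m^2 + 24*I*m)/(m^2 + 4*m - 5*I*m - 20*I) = m*(m + 6*I)/(m - 5*I)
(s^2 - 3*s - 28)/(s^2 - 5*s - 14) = (s + 4)/(s + 2)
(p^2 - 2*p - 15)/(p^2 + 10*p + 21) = (p - 5)/(p + 7)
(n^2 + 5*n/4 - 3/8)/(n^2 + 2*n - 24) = (8*n^2 + 10*n - 3)/(8*(n^2 + 2*n - 24))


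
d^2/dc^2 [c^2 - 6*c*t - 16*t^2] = 2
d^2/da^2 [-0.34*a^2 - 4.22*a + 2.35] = -0.680000000000000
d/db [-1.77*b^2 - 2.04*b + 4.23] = -3.54*b - 2.04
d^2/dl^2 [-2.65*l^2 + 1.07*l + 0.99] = -5.30000000000000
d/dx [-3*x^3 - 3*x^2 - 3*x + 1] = -9*x^2 - 6*x - 3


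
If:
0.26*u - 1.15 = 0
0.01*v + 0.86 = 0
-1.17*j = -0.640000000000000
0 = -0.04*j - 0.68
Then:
No Solution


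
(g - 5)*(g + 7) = g^2 + 2*g - 35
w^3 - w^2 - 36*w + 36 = (w - 6)*(w - 1)*(w + 6)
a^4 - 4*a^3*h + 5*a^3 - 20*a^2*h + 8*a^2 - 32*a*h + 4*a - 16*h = (a + 1)*(a + 2)^2*(a - 4*h)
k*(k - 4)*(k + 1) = k^3 - 3*k^2 - 4*k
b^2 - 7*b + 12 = (b - 4)*(b - 3)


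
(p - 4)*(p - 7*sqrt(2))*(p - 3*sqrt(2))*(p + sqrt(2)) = p^4 - 9*sqrt(2)*p^3 - 4*p^3 + 22*p^2 + 36*sqrt(2)*p^2 - 88*p + 42*sqrt(2)*p - 168*sqrt(2)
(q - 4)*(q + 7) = q^2 + 3*q - 28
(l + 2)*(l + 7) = l^2 + 9*l + 14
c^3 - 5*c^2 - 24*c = c*(c - 8)*(c + 3)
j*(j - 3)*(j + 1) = j^3 - 2*j^2 - 3*j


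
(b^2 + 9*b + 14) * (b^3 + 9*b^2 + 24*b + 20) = b^5 + 18*b^4 + 119*b^3 + 362*b^2 + 516*b + 280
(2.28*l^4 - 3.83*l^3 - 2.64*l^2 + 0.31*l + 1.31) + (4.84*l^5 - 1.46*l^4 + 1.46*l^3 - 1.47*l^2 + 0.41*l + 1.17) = 4.84*l^5 + 0.82*l^4 - 2.37*l^3 - 4.11*l^2 + 0.72*l + 2.48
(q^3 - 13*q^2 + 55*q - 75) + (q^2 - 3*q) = q^3 - 12*q^2 + 52*q - 75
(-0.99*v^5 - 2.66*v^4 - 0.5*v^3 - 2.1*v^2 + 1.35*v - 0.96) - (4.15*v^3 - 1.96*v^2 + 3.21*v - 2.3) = -0.99*v^5 - 2.66*v^4 - 4.65*v^3 - 0.14*v^2 - 1.86*v + 1.34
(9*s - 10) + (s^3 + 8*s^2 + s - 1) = s^3 + 8*s^2 + 10*s - 11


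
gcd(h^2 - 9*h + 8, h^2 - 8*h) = h - 8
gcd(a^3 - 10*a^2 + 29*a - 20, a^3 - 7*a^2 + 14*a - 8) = a^2 - 5*a + 4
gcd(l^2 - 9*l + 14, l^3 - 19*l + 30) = l - 2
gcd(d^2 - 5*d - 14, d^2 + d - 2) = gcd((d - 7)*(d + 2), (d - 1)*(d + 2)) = d + 2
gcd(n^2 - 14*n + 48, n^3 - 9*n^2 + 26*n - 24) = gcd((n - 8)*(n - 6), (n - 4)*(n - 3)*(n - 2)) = 1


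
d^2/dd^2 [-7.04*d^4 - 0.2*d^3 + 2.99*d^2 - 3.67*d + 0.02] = -84.48*d^2 - 1.2*d + 5.98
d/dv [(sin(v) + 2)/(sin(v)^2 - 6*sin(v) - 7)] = (-sin(v)^2 - 4*sin(v) + 5)*cos(v)/((sin(v) - 7)^2*(sin(v) + 1)^2)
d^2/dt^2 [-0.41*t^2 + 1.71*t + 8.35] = -0.820000000000000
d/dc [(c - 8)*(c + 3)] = 2*c - 5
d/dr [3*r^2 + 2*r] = 6*r + 2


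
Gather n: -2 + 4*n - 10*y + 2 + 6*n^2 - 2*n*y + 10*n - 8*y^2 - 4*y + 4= 6*n^2 + n*(14 - 2*y) - 8*y^2 - 14*y + 4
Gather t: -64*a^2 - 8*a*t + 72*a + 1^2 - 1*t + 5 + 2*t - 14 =-64*a^2 + 72*a + t*(1 - 8*a) - 8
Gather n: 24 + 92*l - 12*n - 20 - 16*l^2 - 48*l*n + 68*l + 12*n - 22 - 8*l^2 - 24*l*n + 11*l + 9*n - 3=-24*l^2 + 171*l + n*(9 - 72*l) - 21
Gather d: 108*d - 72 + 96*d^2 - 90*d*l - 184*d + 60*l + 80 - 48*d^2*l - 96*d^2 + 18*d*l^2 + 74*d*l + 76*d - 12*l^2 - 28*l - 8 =-48*d^2*l + d*(18*l^2 - 16*l) - 12*l^2 + 32*l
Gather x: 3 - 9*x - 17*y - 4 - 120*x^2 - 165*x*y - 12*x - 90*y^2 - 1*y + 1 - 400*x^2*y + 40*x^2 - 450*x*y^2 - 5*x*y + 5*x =x^2*(-400*y - 80) + x*(-450*y^2 - 170*y - 16) - 90*y^2 - 18*y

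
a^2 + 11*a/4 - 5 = (a - 5/4)*(a + 4)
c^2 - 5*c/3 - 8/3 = (c - 8/3)*(c + 1)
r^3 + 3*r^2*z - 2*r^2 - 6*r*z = r*(r - 2)*(r + 3*z)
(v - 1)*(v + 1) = v^2 - 1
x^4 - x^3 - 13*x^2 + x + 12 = (x - 4)*(x - 1)*(x + 1)*(x + 3)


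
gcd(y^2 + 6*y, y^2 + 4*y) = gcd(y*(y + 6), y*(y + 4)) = y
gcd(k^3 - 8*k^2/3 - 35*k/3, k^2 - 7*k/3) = k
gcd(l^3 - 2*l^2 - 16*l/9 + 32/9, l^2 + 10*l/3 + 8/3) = l + 4/3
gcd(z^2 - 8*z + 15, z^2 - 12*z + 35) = z - 5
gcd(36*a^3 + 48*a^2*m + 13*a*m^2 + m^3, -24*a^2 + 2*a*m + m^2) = 6*a + m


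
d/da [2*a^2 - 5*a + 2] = 4*a - 5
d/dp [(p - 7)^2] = 2*p - 14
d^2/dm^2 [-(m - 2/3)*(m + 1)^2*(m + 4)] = -12*m^2 - 32*m - 10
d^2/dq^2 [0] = 0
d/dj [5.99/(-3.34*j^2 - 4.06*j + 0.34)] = (40.0132*j + 24.3194)/(3.34*j^2 + 4.06*j - 0.34)^2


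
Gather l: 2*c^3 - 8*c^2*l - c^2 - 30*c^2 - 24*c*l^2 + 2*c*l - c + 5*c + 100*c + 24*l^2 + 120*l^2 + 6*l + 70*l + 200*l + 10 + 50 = 2*c^3 - 31*c^2 + 104*c + l^2*(144 - 24*c) + l*(-8*c^2 + 2*c + 276) + 60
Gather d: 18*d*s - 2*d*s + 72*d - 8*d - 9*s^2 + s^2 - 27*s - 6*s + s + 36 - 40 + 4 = d*(16*s + 64) - 8*s^2 - 32*s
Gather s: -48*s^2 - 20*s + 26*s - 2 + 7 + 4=-48*s^2 + 6*s + 9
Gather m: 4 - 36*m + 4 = 8 - 36*m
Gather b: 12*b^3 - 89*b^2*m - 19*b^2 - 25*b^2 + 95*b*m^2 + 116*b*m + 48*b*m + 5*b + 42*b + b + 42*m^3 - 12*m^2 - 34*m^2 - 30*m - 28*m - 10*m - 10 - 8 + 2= 12*b^3 + b^2*(-89*m - 44) + b*(95*m^2 + 164*m + 48) + 42*m^3 - 46*m^2 - 68*m - 16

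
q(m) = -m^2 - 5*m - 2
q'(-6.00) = 7.00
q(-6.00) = -8.00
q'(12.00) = -29.00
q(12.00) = -206.00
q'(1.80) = -8.60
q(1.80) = -14.24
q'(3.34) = -11.68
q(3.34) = -29.86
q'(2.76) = -10.52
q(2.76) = -23.42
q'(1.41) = -7.82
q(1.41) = -11.04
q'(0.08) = -5.16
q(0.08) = -2.41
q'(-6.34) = 7.68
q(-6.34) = -10.50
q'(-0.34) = -4.32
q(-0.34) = -0.42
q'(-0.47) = -4.06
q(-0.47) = 0.13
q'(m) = -2*m - 5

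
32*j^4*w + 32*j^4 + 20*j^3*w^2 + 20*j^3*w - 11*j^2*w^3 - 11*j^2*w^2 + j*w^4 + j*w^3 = (-8*j + w)*(-4*j + w)*(j + w)*(j*w + j)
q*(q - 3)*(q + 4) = q^3 + q^2 - 12*q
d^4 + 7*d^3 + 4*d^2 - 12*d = d*(d - 1)*(d + 2)*(d + 6)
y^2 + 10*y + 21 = (y + 3)*(y + 7)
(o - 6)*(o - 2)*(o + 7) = o^3 - o^2 - 44*o + 84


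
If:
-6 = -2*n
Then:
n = 3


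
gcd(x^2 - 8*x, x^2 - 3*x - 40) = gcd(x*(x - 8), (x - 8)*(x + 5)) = x - 8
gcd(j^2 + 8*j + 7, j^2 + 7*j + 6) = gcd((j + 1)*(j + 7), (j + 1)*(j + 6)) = j + 1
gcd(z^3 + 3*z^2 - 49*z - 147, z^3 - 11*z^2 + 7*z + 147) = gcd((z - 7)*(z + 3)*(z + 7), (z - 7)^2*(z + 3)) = z^2 - 4*z - 21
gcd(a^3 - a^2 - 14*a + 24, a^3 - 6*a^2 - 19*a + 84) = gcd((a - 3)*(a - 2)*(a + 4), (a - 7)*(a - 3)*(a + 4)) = a^2 + a - 12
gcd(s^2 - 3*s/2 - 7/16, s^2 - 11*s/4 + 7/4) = s - 7/4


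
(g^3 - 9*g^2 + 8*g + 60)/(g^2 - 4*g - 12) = g - 5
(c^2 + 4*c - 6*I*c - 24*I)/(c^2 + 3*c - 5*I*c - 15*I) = (c^2 + c*(4 - 6*I) - 24*I)/(c^2 + c*(3 - 5*I) - 15*I)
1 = 1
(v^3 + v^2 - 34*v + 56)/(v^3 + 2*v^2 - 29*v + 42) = (v - 4)/(v - 3)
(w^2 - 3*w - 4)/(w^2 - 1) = (w - 4)/(w - 1)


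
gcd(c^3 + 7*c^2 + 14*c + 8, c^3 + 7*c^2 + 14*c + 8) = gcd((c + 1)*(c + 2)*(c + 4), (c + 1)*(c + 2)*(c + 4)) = c^3 + 7*c^2 + 14*c + 8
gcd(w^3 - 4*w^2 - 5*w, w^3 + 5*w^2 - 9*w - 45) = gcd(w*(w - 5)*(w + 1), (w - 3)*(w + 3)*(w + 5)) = 1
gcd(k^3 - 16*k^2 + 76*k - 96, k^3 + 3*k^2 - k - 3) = 1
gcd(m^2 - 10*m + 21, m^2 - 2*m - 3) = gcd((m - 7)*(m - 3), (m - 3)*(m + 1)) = m - 3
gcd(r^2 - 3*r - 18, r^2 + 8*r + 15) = r + 3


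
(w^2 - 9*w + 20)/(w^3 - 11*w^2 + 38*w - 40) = 1/(w - 2)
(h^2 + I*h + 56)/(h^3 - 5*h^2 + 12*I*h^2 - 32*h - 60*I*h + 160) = (h - 7*I)/(h^2 + h*(-5 + 4*I) - 20*I)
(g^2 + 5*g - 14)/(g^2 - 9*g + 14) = (g + 7)/(g - 7)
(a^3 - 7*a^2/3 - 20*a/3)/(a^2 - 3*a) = (3*a^2 - 7*a - 20)/(3*(a - 3))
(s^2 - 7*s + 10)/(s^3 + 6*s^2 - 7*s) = (s^2 - 7*s + 10)/(s*(s^2 + 6*s - 7))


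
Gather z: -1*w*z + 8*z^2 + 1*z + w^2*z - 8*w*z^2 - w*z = z^2*(8 - 8*w) + z*(w^2 - 2*w + 1)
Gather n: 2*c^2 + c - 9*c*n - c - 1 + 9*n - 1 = 2*c^2 + n*(9 - 9*c) - 2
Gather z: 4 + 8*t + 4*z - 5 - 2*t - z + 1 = 6*t + 3*z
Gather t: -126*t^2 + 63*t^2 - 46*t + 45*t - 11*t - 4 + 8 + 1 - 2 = -63*t^2 - 12*t + 3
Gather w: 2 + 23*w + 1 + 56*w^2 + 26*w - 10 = 56*w^2 + 49*w - 7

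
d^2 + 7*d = d*(d + 7)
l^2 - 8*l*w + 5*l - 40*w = (l + 5)*(l - 8*w)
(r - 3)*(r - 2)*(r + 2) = r^3 - 3*r^2 - 4*r + 12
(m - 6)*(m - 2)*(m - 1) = m^3 - 9*m^2 + 20*m - 12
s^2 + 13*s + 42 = (s + 6)*(s + 7)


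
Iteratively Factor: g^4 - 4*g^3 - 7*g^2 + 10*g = (g - 1)*(g^3 - 3*g^2 - 10*g) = (g - 1)*(g + 2)*(g^2 - 5*g) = (g - 5)*(g - 1)*(g + 2)*(g)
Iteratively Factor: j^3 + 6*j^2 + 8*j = (j + 4)*(j^2 + 2*j) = (j + 2)*(j + 4)*(j)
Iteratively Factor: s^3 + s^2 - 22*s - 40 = (s - 5)*(s^2 + 6*s + 8) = (s - 5)*(s + 2)*(s + 4)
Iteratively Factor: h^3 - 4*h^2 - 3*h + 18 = (h - 3)*(h^2 - h - 6) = (h - 3)*(h + 2)*(h - 3)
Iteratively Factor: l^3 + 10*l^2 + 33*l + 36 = (l + 4)*(l^2 + 6*l + 9) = (l + 3)*(l + 4)*(l + 3)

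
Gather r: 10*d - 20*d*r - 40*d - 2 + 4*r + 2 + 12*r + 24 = -30*d + r*(16 - 20*d) + 24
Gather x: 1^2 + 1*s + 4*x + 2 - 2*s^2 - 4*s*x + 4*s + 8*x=-2*s^2 + 5*s + x*(12 - 4*s) + 3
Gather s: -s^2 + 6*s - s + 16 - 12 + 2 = -s^2 + 5*s + 6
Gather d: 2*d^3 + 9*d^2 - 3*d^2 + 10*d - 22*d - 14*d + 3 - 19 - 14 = 2*d^3 + 6*d^2 - 26*d - 30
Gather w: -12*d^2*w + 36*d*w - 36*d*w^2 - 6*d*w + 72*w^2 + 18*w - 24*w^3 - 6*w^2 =-24*w^3 + w^2*(66 - 36*d) + w*(-12*d^2 + 30*d + 18)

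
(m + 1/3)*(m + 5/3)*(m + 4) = m^3 + 6*m^2 + 77*m/9 + 20/9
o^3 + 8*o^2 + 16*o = o*(o + 4)^2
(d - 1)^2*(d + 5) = d^3 + 3*d^2 - 9*d + 5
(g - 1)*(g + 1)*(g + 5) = g^3 + 5*g^2 - g - 5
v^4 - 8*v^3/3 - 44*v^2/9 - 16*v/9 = v*(v - 4)*(v + 2/3)^2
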